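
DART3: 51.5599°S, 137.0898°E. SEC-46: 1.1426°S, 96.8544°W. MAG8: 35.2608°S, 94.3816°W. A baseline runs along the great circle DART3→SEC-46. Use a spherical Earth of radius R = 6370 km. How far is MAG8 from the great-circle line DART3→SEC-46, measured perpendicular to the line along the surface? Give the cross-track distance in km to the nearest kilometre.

δ₁₃ = central angle DART3→MAG8 = 1.434408 rad  (haversine)
θ₁₃ = bearing DART3→MAG8 = 139.852°,  θ₁₂ = bearing DART3→SEC-46 = 120.352°
dₓₜ = R·arcsin(sin δ₁₃ · sin(θ₁₃ − θ₁₂)) = 6370·arcsin(0.99071·sin(19.500°)) = 2147.052 km
|dₓₜ| = 2147.052 km

2147 km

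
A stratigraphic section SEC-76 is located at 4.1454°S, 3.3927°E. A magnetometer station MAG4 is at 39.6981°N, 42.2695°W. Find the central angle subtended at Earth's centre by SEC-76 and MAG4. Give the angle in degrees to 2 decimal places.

Δφ = 43.8435°,  Δλ = -45.6622°
a = sin²(Δφ/2) + cos φ₁ cos φ₂ sin²(Δλ/2) = 0.254921
c = 2·arcsin(√a) = 1.058525 rad = 60.6490°

60.65°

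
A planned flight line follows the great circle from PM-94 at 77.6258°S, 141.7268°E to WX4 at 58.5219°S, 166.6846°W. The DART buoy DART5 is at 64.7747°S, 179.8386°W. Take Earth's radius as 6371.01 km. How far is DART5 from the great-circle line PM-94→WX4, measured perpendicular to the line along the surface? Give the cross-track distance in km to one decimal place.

δ₁₃ = central angle PM-94→DART5 = 0.300589 rad  (haversine)
θ₁₃ = bearing PM-94→DART5 = 63.477°,  θ₁₂ = bearing PM-94→WX4 = 71.850°
dₓₜ = R·arcsin(sin δ₁₃ · sin(θ₁₃ − θ₁₂)) = 6371.01·arcsin(0.29608·sin(-8.373°)) = -274.762 km
|dₓₜ| = 274.762 km

274.8 km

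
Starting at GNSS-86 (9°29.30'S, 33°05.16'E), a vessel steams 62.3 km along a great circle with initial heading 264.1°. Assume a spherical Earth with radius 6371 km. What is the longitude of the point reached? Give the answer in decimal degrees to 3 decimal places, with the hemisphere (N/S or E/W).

32.521°E

GNSS-86: φ = -9.48833°, λ = +33.08600°
δ = d/R = 62.3/6371 = 0.009779 rad
φ₂ = arcsin(sin φ₁ cos δ + cos φ₁ sin δ cos θ)
   = arcsin(-0.16485·0.99995 + 0.98632·0.00978·-0.10279) = -9.54547°
λ₂ = λ₁ + atan2(sin θ sin δ cos φ₁, cos δ − sin φ₁ sin φ₂) = 32.52087°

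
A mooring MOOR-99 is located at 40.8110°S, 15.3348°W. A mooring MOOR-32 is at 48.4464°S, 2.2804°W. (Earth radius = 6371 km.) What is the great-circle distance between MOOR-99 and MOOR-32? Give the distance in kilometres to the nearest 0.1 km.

Δφ = -7.6354°,  Δλ = 13.0544°
a = sin²(Δφ/2) + cos φ₁ cos φ₂ sin²(Δλ/2) = 0.010921
c = 2·arcsin(√a) = 0.209386 rad = 11.9969°
d = R·c = 6371 × 0.209386 = 1334.0 km

1334.0 km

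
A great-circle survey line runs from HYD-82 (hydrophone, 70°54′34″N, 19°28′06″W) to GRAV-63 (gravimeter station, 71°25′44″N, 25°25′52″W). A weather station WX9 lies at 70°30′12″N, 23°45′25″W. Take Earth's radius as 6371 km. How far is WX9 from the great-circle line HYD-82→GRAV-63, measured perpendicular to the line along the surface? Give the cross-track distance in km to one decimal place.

HYD-82: φ = +70.90944°, λ = -19.46833°
GRAV-63: φ = +71.42889°, λ = -25.43111°
WX9: φ = +70.50333°, λ = -23.75694°
δ₁₃ = central angle HYD-82→WX9 = 0.025721 rad  (haversine)
θ₁₃ = bearing HYD-82→WX9 = 256.039°,  θ₁₂ = bearing HYD-82→GRAV-63 = 287.913°
dₓₜ = R·arcsin(sin δ₁₃ · sin(θ₁₃ − θ₁₂)) = 6371·arcsin(0.02572·sin(-31.874°)) = -86.524 km
|dₓₜ| = 86.524 km

86.5 km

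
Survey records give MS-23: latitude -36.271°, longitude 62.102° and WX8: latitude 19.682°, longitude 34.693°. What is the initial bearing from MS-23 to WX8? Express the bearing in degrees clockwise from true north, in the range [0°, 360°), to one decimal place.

330.5°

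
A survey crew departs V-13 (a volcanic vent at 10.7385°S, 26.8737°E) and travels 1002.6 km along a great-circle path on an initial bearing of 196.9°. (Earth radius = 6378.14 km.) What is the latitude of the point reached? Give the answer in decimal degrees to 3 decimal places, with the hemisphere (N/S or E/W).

δ = d/R = 1002.6/6378.14 = 0.157193 rad
φ₂ = arcsin(sin φ₁ cos δ + cos φ₁ sin δ cos θ)
   = arcsin(-0.18633·0.98767 + 0.98249·0.15655·-0.95681) = -19.34116°
λ₂ = λ₁ + atan2(sin θ sin δ cos φ₁, cos δ − sin φ₁ sin φ₂) = 24.10923°

19.341°S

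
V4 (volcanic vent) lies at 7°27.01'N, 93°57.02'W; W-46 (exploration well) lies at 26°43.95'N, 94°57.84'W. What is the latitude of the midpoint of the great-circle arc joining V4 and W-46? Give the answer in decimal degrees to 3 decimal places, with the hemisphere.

17.092°N

V4: φ = +7.45017°, λ = -93.95033°
W-46: φ = +26.73250°, λ = -94.96400°
Bx = cos φ₂ cos Δλ = 0.892977,  By = cos φ₂ sin Δλ = -0.015800
φₘ = atan2(sin φ₁ + sin φ₂, √((cos φ₁ + Bx)² + By²)) = 17.09196°
λₘ = λ₁ + atan2(By, cos φ₁ + Bx) = -94.43069°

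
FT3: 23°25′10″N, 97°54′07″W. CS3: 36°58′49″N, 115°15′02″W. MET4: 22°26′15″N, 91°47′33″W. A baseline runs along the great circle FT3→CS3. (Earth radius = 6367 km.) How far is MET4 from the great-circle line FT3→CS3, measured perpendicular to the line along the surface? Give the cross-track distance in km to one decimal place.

386.5 km

FT3: φ = +23.41944°, λ = -97.90194°
CS3: φ = +36.98028°, λ = -115.25056°
MET4: φ = +22.43750°, λ = -91.79250°
δ₁₃ = central angle FT3→MET4 = 0.099681 rad  (haversine)
θ₁₃ = bearing FT3→MET4 = 98.699°,  θ₁₂ = bearing FT3→CS3 = 316.261°
dₓₜ = R·arcsin(sin δ₁₃ · sin(θ₁₃ − θ₁₂)) = 6367·arcsin(0.09952·sin(-217.562°)) = 386.500 km
|dₓₜ| = 386.500 km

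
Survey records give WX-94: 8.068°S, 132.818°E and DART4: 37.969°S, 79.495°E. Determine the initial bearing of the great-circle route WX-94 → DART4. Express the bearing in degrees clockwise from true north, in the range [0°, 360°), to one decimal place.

229.3°

Δλ = -53.3230°
y = sin Δλ · cos φ₂ = -0.632264
x = cos φ₁ sin φ₂ − sin φ₁ cos φ₂ cos Δλ = -0.543058
θ = atan2(y, x) = -130.6596° → 229.3404° (mod 360°)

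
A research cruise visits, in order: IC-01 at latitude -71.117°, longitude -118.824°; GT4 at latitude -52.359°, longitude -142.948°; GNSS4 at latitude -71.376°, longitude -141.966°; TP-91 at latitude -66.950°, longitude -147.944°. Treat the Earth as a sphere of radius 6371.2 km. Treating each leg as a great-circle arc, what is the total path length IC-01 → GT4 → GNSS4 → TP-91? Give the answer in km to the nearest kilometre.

IC-01→GT4: c = 0.377407 rad, d = 2404.54 km
GT4→GNSS4: c = 0.331997 rad, d = 2115.22 km
GNSS4→TP-91: c = 0.085608 rad, d = 545.43 km
Total = 2404.54 + 2115.22 + 545.43 = 5065.18 km

5065 km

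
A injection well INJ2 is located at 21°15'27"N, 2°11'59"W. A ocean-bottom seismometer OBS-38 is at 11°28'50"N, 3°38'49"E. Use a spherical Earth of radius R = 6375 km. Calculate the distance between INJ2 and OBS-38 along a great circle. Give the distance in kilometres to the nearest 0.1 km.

1253.7 km

INJ2: φ = +21.25750°, λ = -2.19972°
OBS-38: φ = +11.48056°, λ = +3.64694°
Δφ = -9.7769°,  Δλ = 5.8467°
a = sin²(Δφ/2) + cos φ₁ cos φ₂ sin²(Δλ/2) = 0.009637
c = 2·arcsin(√a) = 0.196657 rad = 11.2676°
d = R·c = 6375 × 0.196657 = 1253.7 km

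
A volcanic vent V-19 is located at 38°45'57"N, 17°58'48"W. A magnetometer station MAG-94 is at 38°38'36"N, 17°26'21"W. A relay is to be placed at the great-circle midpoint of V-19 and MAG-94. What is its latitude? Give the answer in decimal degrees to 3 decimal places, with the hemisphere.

V-19: φ = +38.76583°, λ = -17.98000°
MAG-94: φ = +38.64333°, λ = -17.43917°
Bx = cos φ₂ cos Δλ = 0.781014,  By = cos φ₂ sin Δλ = 0.007372
φₘ = atan2(sin φ₁ + sin φ₂, √((cos φ₁ + Bx)² + By²)) = 38.70489°
λₘ = λ₁ + atan2(By, cos φ₁ + Bx) = -17.70935°

38.705°N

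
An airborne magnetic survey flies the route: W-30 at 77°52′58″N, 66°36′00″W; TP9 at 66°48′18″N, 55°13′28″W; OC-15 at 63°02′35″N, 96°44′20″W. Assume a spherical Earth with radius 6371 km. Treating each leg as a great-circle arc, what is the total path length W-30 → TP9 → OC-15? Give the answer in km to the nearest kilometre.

W-30: φ = +77.88278°, λ = -66.60000°
TP9: φ = +66.80500°, λ = -55.22444°
OC-15: φ = +63.04306°, λ = -96.73889°
W-30→TP9: c = 0.201622 rad, d = 1284.53 km
TP9→OC-15: c = 0.307832 rad, d = 1961.20 km
Total = 1284.53 + 1961.20 = 3245.73 km

3246 km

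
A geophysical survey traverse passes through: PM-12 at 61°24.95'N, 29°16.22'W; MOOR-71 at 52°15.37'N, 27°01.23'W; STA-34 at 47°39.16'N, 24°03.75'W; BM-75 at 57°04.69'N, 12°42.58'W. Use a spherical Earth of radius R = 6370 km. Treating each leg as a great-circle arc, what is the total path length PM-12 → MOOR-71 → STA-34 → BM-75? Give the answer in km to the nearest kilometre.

2878 km

PM-12: φ = +61.41583°, λ = -29.27033°
MOOR-71: φ = +52.25617°, λ = -27.02050°
STA-34: φ = +47.65267°, λ = -24.06250°
BM-75: φ = +57.07817°, λ = -12.70967°
PM-12→MOOR-71: c = 0.161278 rad, d = 1027.34 km
MOOR-71→STA-34: c = 0.086923 rad, d = 553.70 km
STA-34→BM-75: c = 0.203645 rad, d = 1297.22 km
Total = 1027.34 + 553.70 + 1297.22 = 2878.26 km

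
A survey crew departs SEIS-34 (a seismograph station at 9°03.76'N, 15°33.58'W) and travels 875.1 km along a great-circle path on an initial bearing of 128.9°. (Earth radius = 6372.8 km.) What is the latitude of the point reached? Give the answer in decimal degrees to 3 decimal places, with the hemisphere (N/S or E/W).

4.080°N

SEIS-34: φ = +9.06267°, λ = -15.55967°
δ = d/R = 875.1/6372.8 = 0.137318 rad
φ₂ = arcsin(sin φ₁ cos δ + cos φ₁ sin δ cos θ)
   = arcsin(0.15751·0.99059 + 0.98752·0.13689·-0.62796) = 4.07976°
λ₂ = λ₁ + atan2(sin θ sin δ cos φ₁, cos δ − sin φ₁ sin φ₂) = -9.42868°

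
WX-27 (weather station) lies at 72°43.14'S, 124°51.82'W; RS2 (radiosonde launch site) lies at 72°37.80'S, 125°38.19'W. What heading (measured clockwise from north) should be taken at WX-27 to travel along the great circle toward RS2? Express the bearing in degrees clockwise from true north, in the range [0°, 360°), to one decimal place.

290.8°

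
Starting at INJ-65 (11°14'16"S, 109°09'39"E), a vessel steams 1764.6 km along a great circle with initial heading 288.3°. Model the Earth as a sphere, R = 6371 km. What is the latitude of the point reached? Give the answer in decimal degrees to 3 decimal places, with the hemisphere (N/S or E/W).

5.926°S

INJ-65: φ = -11.23778°, λ = +109.16083°
δ = d/R = 1764.6/6371 = 0.276974 rad
φ₂ = arcsin(sin φ₁ cos δ + cos φ₁ sin δ cos θ)
   = arcsin(-0.19488·0.96189 + 0.98083·0.27345·0.31399) = -5.92577°
λ₂ = λ₁ + atan2(sin θ sin δ cos φ₁, cos δ − sin φ₁ sin φ₂) = 94.03075°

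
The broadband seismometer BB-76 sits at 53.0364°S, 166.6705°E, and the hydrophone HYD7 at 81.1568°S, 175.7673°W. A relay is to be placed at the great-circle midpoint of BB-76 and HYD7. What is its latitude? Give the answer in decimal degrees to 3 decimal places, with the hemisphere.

Bx = cos φ₂ cos Δλ = 0.146565,  By = cos φ₂ sin Δλ = 0.046387
φₘ = atan2(sin φ₁ + sin φ₂, √((cos φ₁ + Bx)² + By²)) = -67.25261°
λₘ = λ₁ + atan2(By, cos φ₁ + Bx) = 170.21973°

67.253°S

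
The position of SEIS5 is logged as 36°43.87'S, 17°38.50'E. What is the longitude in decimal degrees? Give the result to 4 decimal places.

17.6417°E

17° + 38.50′/60 = 17 + 0.64167 = 17.6417°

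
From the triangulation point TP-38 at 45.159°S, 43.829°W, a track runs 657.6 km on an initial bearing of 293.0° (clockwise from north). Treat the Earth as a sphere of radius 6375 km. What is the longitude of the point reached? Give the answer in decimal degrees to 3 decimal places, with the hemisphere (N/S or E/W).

51.228°W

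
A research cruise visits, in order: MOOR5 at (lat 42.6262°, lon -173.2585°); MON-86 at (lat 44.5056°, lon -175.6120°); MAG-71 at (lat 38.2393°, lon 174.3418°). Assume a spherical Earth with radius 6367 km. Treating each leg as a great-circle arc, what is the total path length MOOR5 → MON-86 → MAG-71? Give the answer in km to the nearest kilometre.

1370 km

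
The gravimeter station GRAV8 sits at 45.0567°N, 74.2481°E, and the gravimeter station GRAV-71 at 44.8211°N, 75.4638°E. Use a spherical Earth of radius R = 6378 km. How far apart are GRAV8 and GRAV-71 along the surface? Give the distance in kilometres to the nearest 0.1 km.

99.3 km

Δφ = -0.2356°,  Δλ = 1.2157°
a = sin²(Δφ/2) + cos φ₁ cos φ₂ sin²(Δλ/2) = 0.000061
c = 2·arcsin(√a) = 0.015572 rad = 0.8922°
d = R·c = 6378 × 0.015572 = 99.3 km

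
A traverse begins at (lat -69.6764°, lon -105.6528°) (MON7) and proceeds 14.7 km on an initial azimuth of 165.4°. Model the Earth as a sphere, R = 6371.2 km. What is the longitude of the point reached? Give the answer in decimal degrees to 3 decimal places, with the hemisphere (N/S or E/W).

δ = d/R = 14.7/6371.2 = 0.002307 rad
φ₂ = arcsin(sin φ₁ cos δ + cos φ₁ sin δ cos θ)
   = arcsin(-0.93775·1.00000 + 0.34732·0.00231·-0.96771) = -69.80430°
λ₂ = λ₁ + atan2(sin θ sin δ cos φ₁, cos δ − sin φ₁ sin φ₂) = -105.55628°

105.556°W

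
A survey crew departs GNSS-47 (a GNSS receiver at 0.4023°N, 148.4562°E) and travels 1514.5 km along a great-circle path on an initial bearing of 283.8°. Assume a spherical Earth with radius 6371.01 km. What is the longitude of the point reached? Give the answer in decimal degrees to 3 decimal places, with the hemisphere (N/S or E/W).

135.210°E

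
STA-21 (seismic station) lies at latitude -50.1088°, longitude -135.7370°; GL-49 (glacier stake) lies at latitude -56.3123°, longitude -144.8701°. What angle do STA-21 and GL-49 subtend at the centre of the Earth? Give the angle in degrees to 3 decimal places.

Δφ = -6.2035°,  Δλ = -9.1331°
a = sin²(Δφ/2) + cos φ₁ cos φ₂ sin²(Δλ/2) = 0.005183
c = 2·arcsin(√a) = 0.144107 rad = 8.2567°

8.257°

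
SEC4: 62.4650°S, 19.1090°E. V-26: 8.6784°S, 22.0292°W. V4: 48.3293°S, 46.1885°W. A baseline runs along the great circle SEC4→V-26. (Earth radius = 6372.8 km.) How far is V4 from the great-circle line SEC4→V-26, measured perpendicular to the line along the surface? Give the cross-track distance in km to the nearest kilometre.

3185 km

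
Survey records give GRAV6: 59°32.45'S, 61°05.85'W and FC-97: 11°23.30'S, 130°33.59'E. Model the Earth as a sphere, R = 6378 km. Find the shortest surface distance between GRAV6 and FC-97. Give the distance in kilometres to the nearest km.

GRAV6: φ = -59.54083°, λ = -61.09750°
FC-97: φ = -11.38833°, λ = +130.55983°
Δφ = 48.1525°,  Δλ = -168.3427°
a = sin²(Δφ/2) + cos φ₁ cos φ₂ sin²(Δλ/2) = 0.658243
c = 2·arcsin(√a) = 1.892820 rad = 108.4506°
d = R·c = 6378 × 1.892820 = 12072.4 km

12072 km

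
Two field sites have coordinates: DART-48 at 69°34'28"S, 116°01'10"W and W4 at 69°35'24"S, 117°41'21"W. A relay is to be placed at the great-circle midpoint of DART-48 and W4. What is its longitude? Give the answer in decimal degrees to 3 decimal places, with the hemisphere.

DART-48: φ = -69.57444°, λ = -116.01944°
W4: φ = -69.59000°, λ = -117.68917°
Bx = cos φ₂ cos Δλ = 0.348588,  By = cos φ₂ sin Δλ = -0.010161
φₘ = atan2(sin φ₁ + sin φ₂, √((cos φ₁ + Bx)² + By²)) = -69.58421°
λₘ = λ₁ + atan2(By, cos φ₁ + Bx) = -116.85400°

116.854°W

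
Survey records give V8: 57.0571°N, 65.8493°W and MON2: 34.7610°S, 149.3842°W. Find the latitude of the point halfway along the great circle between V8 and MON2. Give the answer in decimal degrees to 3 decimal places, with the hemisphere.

14.572°N

Bx = cos φ₂ cos Δλ = 0.092503,  By = cos φ₂ sin Δλ = -0.816313
φₘ = atan2(sin φ₁ + sin φ₂, √((cos φ₁ + Bx)² + By²)) = 14.57188°
λₘ = λ₁ + atan2(By, cos φ₁ + Bx) = -117.91330°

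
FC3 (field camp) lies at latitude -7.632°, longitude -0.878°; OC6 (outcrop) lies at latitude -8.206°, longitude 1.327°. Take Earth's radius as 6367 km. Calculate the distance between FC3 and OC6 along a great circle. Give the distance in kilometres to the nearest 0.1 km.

250.9 km

Δφ = -0.5740°,  Δλ = 2.2050°
a = sin²(Δφ/2) + cos φ₁ cos φ₂ sin²(Δλ/2) = 0.000388
c = 2·arcsin(√a) = 0.039412 rad = 2.2581°
d = R·c = 6367 × 0.039412 = 250.9 km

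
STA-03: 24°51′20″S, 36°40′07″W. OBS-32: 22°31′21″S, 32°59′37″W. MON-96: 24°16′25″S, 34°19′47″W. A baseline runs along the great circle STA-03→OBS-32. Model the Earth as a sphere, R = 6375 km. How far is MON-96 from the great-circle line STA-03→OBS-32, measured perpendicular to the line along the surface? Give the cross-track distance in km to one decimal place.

STA-03: φ = -24.85556°, λ = -36.66861°
OBS-32: φ = -22.52250°, λ = -32.99361°
MON-96: φ = -24.27361°, λ = -34.32972°
δ₁₃ = central angle STA-03→MON-96 = 0.038490 rad  (haversine)
θ₁₃ = bearing STA-03→MON-96 = 75.188°,  θ₁₂ = bearing STA-03→OBS-32 = 56.018°
dₓₜ = R·arcsin(sin δ₁₃ · sin(θ₁₃ − θ₁₂)) = 6375·arcsin(0.03848·sin(19.170°)) = 80.559 km
|dₓₜ| = 80.559 km

80.6 km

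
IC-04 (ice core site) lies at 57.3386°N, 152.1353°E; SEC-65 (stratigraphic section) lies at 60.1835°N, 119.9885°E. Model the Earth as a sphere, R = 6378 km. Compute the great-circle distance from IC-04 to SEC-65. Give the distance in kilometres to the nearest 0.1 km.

Δφ = 2.8449°,  Δλ = -32.1468°
a = sin²(Δφ/2) + cos φ₁ cos φ₂ sin²(Δλ/2) = 0.021186
c = 2·arcsin(√a) = 0.292146 rad = 16.7387°
d = R·c = 6378 × 0.292146 = 1863.3 km

1863.3 km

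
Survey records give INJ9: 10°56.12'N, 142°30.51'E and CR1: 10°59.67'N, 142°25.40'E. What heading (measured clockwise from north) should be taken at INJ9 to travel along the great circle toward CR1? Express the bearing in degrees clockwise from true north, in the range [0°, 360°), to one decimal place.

305.3°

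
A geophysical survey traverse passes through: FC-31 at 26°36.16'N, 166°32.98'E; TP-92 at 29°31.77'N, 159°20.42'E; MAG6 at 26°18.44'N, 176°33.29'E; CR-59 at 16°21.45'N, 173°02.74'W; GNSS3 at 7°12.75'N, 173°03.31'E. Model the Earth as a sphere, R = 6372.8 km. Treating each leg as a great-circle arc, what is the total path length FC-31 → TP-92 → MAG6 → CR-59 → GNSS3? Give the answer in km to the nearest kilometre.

FC-31: φ = +26.60267°, λ = +166.54967°
TP-92: φ = +29.52950°, λ = +159.34033°
MAG6: φ = +26.30733°, λ = +176.55483°
CR-59: φ = +16.35750°, λ = -173.04567°
GNSS3: φ = +7.21250°, λ = +173.05517°
FC-31→TP-92: c = 0.122183 rad, d = 778.64 km
TP-92→MAG6: c = 0.271094 rad, d = 1727.63 km
MAG6→CR-59: c = 0.242128 rad, d = 1543.04 km
CR-59→GNSS3: c = 0.285870 rad, d = 1821.79 km
Total = 778.64 + 1727.63 + 1543.04 + 1821.79 = 5871.10 km

5871 km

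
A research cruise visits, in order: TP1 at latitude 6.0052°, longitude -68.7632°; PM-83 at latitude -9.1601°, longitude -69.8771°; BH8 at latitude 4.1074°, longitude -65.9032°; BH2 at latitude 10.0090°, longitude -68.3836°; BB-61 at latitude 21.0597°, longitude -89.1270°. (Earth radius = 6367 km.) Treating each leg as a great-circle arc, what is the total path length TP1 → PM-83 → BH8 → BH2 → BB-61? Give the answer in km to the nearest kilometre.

TP1→PM-83: c = 0.265393 rad, d = 1689.76 km
PM-83→BH8: c = 0.241662 rad, d = 1538.66 km
BH8→BH2: c = 0.111596 rad, d = 710.53 km
BH2→BB-61: c = 0.397880 rad, d = 2533.30 km
Total = 1689.76 + 1538.66 + 710.53 + 2533.30 = 6472.25 km

6472 km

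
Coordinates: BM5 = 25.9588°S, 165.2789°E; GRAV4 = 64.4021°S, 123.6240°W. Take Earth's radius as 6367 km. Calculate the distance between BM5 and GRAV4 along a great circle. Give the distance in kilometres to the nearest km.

6515 km

Δφ = -38.4433°,  Δλ = 71.0971°
a = sin²(Δφ/2) + cos φ₁ cos φ₂ sin²(Δλ/2) = 0.239695
c = 2·arcsin(√a) = 1.023231 rad = 58.6268°
d = R·c = 6367 × 1.023231 = 6514.9 km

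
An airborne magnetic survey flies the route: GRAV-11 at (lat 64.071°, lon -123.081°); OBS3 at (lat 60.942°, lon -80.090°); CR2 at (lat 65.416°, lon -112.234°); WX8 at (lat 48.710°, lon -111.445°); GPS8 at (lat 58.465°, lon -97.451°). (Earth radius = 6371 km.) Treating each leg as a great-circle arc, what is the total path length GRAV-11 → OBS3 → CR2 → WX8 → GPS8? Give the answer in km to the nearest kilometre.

GRAV-11→OBS3: c = 0.343806 rad, d = 2190.39 km
OBS3→CR2: c = 0.261592 rad, d = 1666.60 km
CR2→WX8: c = 0.291665 rad, d = 1858.20 km
WX8→GPS8: c = 0.222729 rad, d = 1419.00 km
Total = 2190.39 + 1666.60 + 1858.20 + 1419.00 = 7134.20 km

7134 km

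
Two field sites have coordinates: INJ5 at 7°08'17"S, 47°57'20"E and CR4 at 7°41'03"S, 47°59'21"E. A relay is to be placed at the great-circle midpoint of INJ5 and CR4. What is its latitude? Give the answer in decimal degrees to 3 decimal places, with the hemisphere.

INJ5: φ = -7.13806°, λ = +47.95556°
CR4: φ = -7.68417°, λ = +47.98917°
Bx = cos φ₂ cos Δλ = 0.991020,  By = cos φ₂ sin Δλ = 0.000581
φₘ = atan2(sin φ₁ + sin φ₂, √((cos φ₁ + Bx)² + By²)) = -7.41111°
λₘ = λ₁ + atan2(By, cos φ₁ + Bx) = 47.97235°

7.411°S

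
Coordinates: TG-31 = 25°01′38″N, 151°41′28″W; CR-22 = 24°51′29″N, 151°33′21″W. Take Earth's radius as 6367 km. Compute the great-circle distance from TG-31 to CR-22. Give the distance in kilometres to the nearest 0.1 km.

TG-31: φ = +25.02722°, λ = -151.69111°
CR-22: φ = +24.85806°, λ = -151.55583°
Δφ = -0.1692°,  Δλ = 0.1353°
a = sin²(Δφ/2) + cos φ₁ cos φ₂ sin²(Δλ/2) = 0.000003
c = 2·arcsin(√a) = 0.003647 rad = 0.2090°
d = R·c = 6367 × 0.003647 = 23.2 km

23.2 km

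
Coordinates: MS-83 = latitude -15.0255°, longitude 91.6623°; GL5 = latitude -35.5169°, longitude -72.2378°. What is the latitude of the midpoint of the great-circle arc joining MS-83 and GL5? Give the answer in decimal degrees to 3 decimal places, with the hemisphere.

70.892°S

Bx = cos φ₂ cos Δλ = -0.782021,  By = cos φ₂ sin Δλ = -0.225717
φₘ = atan2(sin φ₁ + sin φ₂, √((cos φ₁ + Bx)² + By²)) = -70.89170°
λₘ = λ₁ + atan2(By, cos φ₁ + Bx) = 40.81639°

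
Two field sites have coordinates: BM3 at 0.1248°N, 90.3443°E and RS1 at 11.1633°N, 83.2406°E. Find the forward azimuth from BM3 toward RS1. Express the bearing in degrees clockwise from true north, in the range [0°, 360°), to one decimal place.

327.6°

Δλ = -7.1037°
y = sin Δλ · cos φ₂ = -0.121326
x = cos φ₁ sin φ₂ − sin φ₁ cos φ₂ cos Δλ = 0.191485
θ = atan2(y, x) = -32.3585° → 327.6415° (mod 360°)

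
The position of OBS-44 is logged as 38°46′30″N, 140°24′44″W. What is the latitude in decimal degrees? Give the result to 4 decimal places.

38° + 46′/60 + 30″/3600 = 38 + 0.76667 + 0.00833 = 38.7750°

38.7750°N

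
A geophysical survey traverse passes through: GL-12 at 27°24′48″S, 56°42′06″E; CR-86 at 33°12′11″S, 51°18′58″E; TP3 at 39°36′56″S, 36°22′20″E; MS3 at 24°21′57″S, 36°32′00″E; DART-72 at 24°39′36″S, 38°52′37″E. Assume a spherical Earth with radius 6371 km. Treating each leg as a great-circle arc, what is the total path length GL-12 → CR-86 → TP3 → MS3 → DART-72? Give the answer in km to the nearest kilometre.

GL-12: φ = -27.41333°, λ = +56.70167°
CR-86: φ = -33.20306°, λ = +51.31611°
TP3: φ = -39.61556°, λ = +36.37222°
MS3: φ = -24.36583°, λ = +36.53333°
DART-72: φ = -24.66000°, λ = +38.87694°
GL-12→CR-86: c = 0.129551 rad, d = 825.37 km
CR-86→TP3: c = 0.237439 rad, d = 1512.73 km
TP3→MS3: c = 0.266168 rad, d = 1695.76 km
MS3→DART-72: c = 0.037569 rad, d = 239.35 km
Total = 825.37 + 1512.73 + 1695.76 + 239.35 = 4273.21 km

4273 km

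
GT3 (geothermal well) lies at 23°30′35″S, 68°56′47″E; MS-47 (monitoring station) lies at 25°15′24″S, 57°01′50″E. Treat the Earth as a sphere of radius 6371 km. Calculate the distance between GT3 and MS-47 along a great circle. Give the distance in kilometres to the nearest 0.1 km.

1221.9 km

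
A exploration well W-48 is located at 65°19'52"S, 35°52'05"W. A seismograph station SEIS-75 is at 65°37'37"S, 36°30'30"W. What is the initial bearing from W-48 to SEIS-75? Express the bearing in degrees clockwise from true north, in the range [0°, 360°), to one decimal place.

221.6°

W-48: φ = -65.33111°, λ = -35.86806°
SEIS-75: φ = -65.62694°, λ = -36.50833°
Δλ = -0.6403°
y = sin Δλ · cos φ₂ = -0.004612
x = cos φ₁ sin φ₂ − sin φ₁ cos φ₂ cos Δλ = -0.005187
θ = atan2(y, x) = -138.3592° → 221.6408° (mod 360°)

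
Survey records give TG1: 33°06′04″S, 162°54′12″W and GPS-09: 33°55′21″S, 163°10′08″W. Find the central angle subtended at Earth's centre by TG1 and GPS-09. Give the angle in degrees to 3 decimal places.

0.851°

TG1: φ = -33.10111°, λ = -162.90333°
GPS-09: φ = -33.92250°, λ = -163.16889°
Δφ = -0.8214°,  Δλ = -0.2656°
a = sin²(Δφ/2) + cos φ₁ cos φ₂ sin²(Δλ/2) = 0.000055
c = 2·arcsin(√a) = 0.014848 rad = 0.8507°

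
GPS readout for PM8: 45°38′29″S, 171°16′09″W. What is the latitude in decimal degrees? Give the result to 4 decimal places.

45° + 38′/60 + 29″/3600 = 45 + 0.63333 + 0.00806 = 45.6414°

45.6414°S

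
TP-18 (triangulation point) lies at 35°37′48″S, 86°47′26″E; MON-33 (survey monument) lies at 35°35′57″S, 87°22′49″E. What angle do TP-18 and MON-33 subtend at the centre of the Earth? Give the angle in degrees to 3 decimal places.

0.480°

TP-18: φ = -35.63000°, λ = +86.79056°
MON-33: φ = -35.59917°, λ = +87.38028°
Δφ = 0.0308°,  Δλ = 0.5897°
a = sin²(Δφ/2) + cos φ₁ cos φ₂ sin²(Δλ/2) = 0.000018
c = 2·arcsin(√a) = 0.008385 rad = 0.4804°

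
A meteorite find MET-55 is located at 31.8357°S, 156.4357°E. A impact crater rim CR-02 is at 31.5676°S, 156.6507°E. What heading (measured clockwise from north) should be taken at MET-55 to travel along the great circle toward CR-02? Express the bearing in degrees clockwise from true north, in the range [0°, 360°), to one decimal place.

34.4°

Δλ = 0.2150°
y = sin Δλ · cos φ₂ = 0.003197
x = cos φ₁ sin φ₂ − sin φ₁ cos φ₂ cos Δλ = 0.004676
θ = atan2(y, x) = 34.3618° → 34.3618° (mod 360°)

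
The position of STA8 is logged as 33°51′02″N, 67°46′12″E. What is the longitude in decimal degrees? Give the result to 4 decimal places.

67.7700°E

67° + 46′/60 + 12″/3600 = 67 + 0.76667 + 0.00333 = 67.7700°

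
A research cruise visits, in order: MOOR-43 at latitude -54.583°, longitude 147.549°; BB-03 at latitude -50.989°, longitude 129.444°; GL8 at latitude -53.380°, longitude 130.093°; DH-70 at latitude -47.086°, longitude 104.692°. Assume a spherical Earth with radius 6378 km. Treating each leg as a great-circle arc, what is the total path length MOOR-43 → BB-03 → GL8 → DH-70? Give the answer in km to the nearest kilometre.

3475 km

MOOR-43→BB-03: c = 0.200476 rad, d = 1278.63 km
BB-03→GL8: c = 0.042304 rad, d = 269.82 km
GL8→DH-70: c = 0.302119 rad, d = 1926.92 km
Total = 1278.63 + 269.82 + 1926.92 = 3475.37 km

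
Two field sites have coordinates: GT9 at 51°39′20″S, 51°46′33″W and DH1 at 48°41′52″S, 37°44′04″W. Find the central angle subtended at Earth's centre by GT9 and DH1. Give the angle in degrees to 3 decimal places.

9.449°

GT9: φ = -51.65556°, λ = -51.77583°
DH1: φ = -48.69778°, λ = -37.73444°
Δφ = 2.9578°,  Δλ = 14.0414°
a = sin²(Δφ/2) + cos φ₁ cos φ₂ sin²(Δλ/2) = 0.006783
c = 2·arcsin(√a) = 0.164911 rad = 9.4487°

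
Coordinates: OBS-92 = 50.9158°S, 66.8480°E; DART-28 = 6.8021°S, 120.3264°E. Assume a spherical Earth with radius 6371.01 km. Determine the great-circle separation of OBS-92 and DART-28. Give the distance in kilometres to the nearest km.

6930 km

Δφ = 44.1137°,  Δλ = 53.4784°
a = sin²(Δφ/2) + cos φ₁ cos φ₂ sin²(Δλ/2) = 0.267751
c = 2·arcsin(√a) = 1.087728 rad = 62.3222°
d = R·c = 6371.01 × 1.087728 = 6929.9 km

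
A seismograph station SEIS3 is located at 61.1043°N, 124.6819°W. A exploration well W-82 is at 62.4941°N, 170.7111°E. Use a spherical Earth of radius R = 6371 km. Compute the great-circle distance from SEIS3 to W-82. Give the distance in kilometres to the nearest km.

Δφ = 1.3898°,  Δλ = -64.6070°
a = sin²(Δφ/2) + cos φ₁ cos φ₂ sin²(Δλ/2) = 0.063881
c = 2·arcsin(√a) = 0.511038 rad = 29.2803°
d = R·c = 6371 × 0.511038 = 3255.8 km

3256 km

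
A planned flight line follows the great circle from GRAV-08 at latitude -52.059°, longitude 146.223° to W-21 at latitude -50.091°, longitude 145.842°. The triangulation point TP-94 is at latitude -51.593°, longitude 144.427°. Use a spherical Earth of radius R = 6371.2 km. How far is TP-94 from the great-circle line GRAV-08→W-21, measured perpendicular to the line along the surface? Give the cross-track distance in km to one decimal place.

116.9 km

δ₁₃ = central angle GRAV-08→TP-94 = 0.021011 rad  (haversine)
θ₁₃ = bearing GRAV-08→TP-94 = 292.066°,  θ₁₂ = bearing GRAV-08→W-21 = 352.916°
dₓₜ = R·arcsin(sin δ₁₃ · sin(θ₁₃ − θ₁₂)) = 6371.2·arcsin(0.02101·sin(-60.851°)) = -116.908 km
|dₓₜ| = 116.908 km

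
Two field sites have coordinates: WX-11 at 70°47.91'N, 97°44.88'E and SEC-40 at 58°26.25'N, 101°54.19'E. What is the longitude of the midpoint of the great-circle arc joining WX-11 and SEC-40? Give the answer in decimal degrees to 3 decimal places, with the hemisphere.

100.300°E

WX-11: φ = +70.79850°, λ = +97.74800°
SEC-40: φ = +58.43750°, λ = +101.90317°
Bx = cos φ₂ cos Δλ = 0.522052,  By = cos φ₂ sin Δλ = 0.037926
φₘ = atan2(sin φ₁ + sin φ₂, √((cos φ₁ + Bx)² + By²)) = 64.63183°
λₘ = λ₁ + atan2(By, cos φ₁ + Bx) = 100.29998°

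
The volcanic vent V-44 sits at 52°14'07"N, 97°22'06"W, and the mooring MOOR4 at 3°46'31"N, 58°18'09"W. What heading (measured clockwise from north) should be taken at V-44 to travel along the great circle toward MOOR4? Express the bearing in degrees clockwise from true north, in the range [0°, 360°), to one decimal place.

V-44: φ = +52.23528°, λ = -97.36833°
MOOR4: φ = +3.77528°, λ = -58.30250°
Δλ = 39.0658°
y = sin Δλ · cos φ₂ = 0.628845
x = cos φ₁ sin φ₂ − sin φ₁ cos φ₂ cos Δλ = -0.572131
θ = atan2(y, x) = 132.2963° → 132.2963° (mod 360°)

132.3°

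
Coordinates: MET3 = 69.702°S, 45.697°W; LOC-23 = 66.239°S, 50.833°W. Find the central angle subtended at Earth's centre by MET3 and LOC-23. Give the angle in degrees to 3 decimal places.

Δφ = 3.4630°,  Δλ = -5.1360°
a = sin²(Δφ/2) + cos φ₁ cos φ₂ sin²(Δλ/2) = 0.001194
c = 2·arcsin(√a) = 0.069111 rad = 3.9597°

3.960°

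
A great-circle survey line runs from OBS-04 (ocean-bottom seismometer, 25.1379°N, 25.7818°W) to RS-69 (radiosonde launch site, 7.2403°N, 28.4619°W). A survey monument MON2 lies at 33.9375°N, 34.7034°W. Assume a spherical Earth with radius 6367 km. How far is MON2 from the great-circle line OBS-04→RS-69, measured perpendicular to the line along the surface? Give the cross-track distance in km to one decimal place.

963.3 km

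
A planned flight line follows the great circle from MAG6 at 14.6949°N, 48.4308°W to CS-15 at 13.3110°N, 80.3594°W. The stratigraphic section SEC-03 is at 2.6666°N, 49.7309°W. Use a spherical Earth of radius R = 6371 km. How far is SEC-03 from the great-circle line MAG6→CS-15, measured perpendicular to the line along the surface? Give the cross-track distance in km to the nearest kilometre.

1340 km

δ₁₃ = central angle MAG6→SEC-03 = 0.211124 rad  (haversine)
θ₁₃ = bearing MAG6→SEC-03 = 186.209°,  θ₁₂ = bearing MAG6→CS-15 = 271.469°
dₓₜ = R·arcsin(sin δ₁₃ · sin(θ₁₃ − θ₁₂)) = 6371·arcsin(0.20956·sin(-85.260°)) = -1340.400 km
|dₓₜ| = 1340.400 km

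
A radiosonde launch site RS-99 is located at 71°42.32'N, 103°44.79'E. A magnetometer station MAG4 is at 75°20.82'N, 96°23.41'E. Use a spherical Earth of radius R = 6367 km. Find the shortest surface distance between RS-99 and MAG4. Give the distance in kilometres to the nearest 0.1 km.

465.6 km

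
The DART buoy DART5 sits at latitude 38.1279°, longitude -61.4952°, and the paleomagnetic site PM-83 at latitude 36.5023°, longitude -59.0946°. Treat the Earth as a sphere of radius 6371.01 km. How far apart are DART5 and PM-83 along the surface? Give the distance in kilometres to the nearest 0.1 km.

278.8 km

Δφ = -1.6256°,  Δλ = 2.4006°
a = sin²(Δφ/2) + cos φ₁ cos φ₂ sin²(Δλ/2) = 0.000479
c = 2·arcsin(√a) = 0.043762 rad = 2.5074°
d = R·c = 6371.01 × 0.043762 = 278.8 km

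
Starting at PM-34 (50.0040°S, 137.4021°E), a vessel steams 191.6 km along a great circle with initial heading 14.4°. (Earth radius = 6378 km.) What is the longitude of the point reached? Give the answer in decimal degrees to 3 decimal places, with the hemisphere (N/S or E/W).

138.046°E

δ = d/R = 191.6/6378 = 0.030041 rad
φ₂ = arcsin(sin φ₁ cos δ + cos φ₁ sin δ cos θ)
   = arcsin(-0.76609·0.99955 + 0.64273·0.03004·0.96858) = -48.33504°
λ₂ = λ₁ + atan2(sin θ sin δ cos φ₁, cos δ − sin φ₁ sin φ₂) = 138.04592°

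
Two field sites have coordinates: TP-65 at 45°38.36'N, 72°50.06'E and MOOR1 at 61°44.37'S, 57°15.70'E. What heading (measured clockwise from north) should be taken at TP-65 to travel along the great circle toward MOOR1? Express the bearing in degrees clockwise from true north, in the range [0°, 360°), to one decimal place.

TP-65: φ = +45.63933°, λ = +72.83433°
MOOR1: φ = -61.73950°, λ = +57.26167°
Δλ = -15.5727°
y = sin Δλ · cos φ₂ = -0.127111
x = cos φ₁ sin φ₂ − sin φ₁ cos φ₂ cos Δλ = -0.941924
θ = atan2(y, x) = -172.3145° → 187.6855° (mod 360°)

187.7°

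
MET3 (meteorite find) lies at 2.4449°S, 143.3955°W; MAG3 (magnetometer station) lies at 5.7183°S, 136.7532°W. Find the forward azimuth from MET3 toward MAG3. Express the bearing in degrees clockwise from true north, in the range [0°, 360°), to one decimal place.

116.5°

Δλ = 6.6423°
y = sin Δλ · cos φ₂ = 0.115095
x = cos φ₁ sin φ₂ − sin φ₁ cos φ₂ cos Δλ = -0.057385
θ = atan2(y, x) = 116.5005° → 116.5005° (mod 360°)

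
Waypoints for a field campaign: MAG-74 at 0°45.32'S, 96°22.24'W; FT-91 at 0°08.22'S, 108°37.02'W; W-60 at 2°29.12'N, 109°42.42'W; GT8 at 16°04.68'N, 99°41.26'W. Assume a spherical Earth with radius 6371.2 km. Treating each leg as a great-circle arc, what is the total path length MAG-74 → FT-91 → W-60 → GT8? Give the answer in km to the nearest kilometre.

3547 km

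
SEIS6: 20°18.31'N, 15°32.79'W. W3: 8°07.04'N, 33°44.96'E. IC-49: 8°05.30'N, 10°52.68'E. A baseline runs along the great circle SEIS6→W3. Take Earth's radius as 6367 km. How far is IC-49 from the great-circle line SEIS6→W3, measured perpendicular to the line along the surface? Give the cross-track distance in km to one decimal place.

772.5 km

SEIS6: φ = +20.30517°, λ = -15.54650°
W3: φ = +8.11733°, λ = +33.74933°
IC-49: φ = +8.08833°, λ = +10.87800°
δ₁₃ = central angle SEIS6→IC-49 = 0.494212 rad  (haversine)
θ₁₃ = bearing SEIS6→IC-49 = 111.743°,  θ₁₂ = bearing SEIS6→W3 = 96.960°
dₓₜ = R·arcsin(sin δ₁₃ · sin(θ₁₃ − θ₁₂)) = 6367·arcsin(0.47434·sin(14.783°)) = 772.507 km
|dₓₜ| = 772.507 km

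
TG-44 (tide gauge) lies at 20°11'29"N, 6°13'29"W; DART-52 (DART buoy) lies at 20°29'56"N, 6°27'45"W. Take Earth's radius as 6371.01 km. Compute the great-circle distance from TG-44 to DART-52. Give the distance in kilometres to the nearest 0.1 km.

42.2 km

TG-44: φ = +20.19139°, λ = -6.22472°
DART-52: φ = +20.49889°, λ = -6.46250°
Δφ = 0.3075°,  Δλ = -0.2378°
a = sin²(Δφ/2) + cos φ₁ cos φ₂ sin²(Δλ/2) = 0.000011
c = 2·arcsin(√a) = 0.006629 rad = 0.3798°
d = R·c = 6371.01 × 0.006629 = 42.2 km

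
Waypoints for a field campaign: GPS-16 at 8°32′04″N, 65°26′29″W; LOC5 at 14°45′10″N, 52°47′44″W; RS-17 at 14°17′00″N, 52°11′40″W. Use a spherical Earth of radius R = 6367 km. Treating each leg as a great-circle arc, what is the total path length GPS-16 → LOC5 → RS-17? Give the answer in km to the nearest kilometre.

1622 km

GPS-16: φ = +8.53444°, λ = -65.44139°
LOC5: φ = +14.75278°, λ = -52.79556°
RS-17: φ = +14.28333°, λ = -52.19444°
GPS-16→LOC5: c = 0.241761 rad, d = 1539.30 km
LOC5→RS-17: c = 0.013049 rad, d = 83.08 km
Total = 1539.30 + 83.08 = 1622.38 km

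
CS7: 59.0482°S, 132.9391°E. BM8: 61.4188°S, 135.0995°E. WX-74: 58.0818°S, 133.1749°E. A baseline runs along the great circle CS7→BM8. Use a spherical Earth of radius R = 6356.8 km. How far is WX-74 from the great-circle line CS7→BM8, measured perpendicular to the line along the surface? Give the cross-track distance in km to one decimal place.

55.3 km

δ₁₃ = central angle CS7→WX-74 = 0.017003 rad  (haversine)
θ₁₃ = bearing CS7→WX-74 = 7.353°,  θ₁₂ = bearing CS7→BM8 = 156.590°
dₓₜ = R·arcsin(sin δ₁₃ · sin(θ₁₃ − θ₁₂)) = 6356.8·arcsin(0.01700·sin(-149.237°)) = -55.282 km
|dₓₜ| = 55.282 km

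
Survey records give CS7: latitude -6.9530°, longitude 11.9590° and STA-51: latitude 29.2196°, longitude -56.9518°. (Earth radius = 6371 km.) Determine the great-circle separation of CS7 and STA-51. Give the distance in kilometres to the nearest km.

Δφ = 36.1726°,  Δλ = -68.9108°
a = sin²(Δφ/2) + cos φ₁ cos φ₂ sin²(Δλ/2) = 0.373684
c = 2·arcsin(√a) = 1.315397 rad = 75.3667°
d = R·c = 6371 × 1.315397 = 8380.4 km

8380 km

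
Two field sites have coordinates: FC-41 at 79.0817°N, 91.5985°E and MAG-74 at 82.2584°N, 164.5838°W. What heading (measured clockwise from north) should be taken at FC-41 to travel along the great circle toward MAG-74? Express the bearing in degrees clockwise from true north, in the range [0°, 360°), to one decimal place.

30.8°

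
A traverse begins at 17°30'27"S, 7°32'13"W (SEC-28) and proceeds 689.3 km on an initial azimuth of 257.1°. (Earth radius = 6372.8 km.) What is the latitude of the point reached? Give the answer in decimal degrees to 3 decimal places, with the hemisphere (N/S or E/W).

18.787°S

SEC-28: φ = -17.50750°, λ = -7.53694°
δ = d/R = 689.3/6372.8 = 0.108163 rad
φ₂ = arcsin(sin φ₁ cos δ + cos φ₁ sin δ cos θ)
   = arcsin(-0.30083·0.99416 + 0.95368·0.10795·-0.22325) = -18.78734°
λ₂ = λ₁ + atan2(sin θ sin δ cos φ₁, cos δ − sin φ₁ sin φ₂) = -13.91853°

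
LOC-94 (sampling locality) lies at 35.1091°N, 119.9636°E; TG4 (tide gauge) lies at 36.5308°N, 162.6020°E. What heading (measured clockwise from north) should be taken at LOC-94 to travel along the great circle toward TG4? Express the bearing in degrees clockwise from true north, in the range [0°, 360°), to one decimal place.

74.9°

Δλ = 42.6384°
y = sin Δλ · cos φ₂ = 0.544291
x = cos φ₁ sin φ₂ − sin φ₁ cos φ₂ cos Δλ = 0.146981
θ = atan2(y, x) = 74.8882° → 74.8882° (mod 360°)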